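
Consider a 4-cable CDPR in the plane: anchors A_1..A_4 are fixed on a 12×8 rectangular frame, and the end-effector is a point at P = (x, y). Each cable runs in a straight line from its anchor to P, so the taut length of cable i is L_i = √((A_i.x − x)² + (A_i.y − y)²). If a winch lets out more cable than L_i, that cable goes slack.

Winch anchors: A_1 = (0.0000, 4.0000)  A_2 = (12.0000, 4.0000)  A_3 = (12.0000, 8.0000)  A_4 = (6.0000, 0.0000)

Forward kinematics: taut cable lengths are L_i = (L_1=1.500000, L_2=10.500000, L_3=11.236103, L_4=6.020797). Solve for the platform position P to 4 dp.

(1.5000, 4.0000)

each cable: (A_i−P)·(A_i−P) = L_i²; let k_i = ‖A_i‖²−L_i²
k_1 = 0.0000+16.0000−2.2500 = 13.7500
row 1: -24.0000x + 0.0000y = -36.0000  (k_2=49.7500)
row 2: -24.0000x − 8.0000y = -68.0000  (k_3=81.7500)
row 3: -12.0000x + 8.0000y = 14.0000  (k_4=-0.2500)
Cramer on rows 1–2 → x = 1.5000, y = 4.0000
check cable 4: ‖A_4−P‖² = 36.2500 ≈ L_4² = 36.2500 ✓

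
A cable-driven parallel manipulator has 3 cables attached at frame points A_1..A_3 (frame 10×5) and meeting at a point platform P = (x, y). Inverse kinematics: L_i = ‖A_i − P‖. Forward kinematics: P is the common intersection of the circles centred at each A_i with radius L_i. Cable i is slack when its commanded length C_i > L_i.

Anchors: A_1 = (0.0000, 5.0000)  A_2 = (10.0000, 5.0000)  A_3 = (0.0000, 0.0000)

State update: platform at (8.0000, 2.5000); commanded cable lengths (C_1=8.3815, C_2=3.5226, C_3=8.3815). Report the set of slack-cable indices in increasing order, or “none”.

i=1: geometric 8.3815 vs commanded 8.3815 ⇒ taut
i=2: geometric 3.2016 vs commanded 3.5226 ⇒ slack
i=3: geometric 8.3815 vs commanded 8.3815 ⇒ taut

2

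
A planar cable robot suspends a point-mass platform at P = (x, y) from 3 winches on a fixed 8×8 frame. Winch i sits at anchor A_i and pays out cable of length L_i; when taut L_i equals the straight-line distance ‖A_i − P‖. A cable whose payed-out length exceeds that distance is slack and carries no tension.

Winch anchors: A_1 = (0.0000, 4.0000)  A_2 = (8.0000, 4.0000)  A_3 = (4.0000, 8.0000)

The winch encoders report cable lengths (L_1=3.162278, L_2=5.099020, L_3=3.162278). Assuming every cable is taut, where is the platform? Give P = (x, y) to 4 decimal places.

expand ‖A_i−P‖²=L_i² and subtract eq 1 (q_i ≔ ‖A_i‖²−L_i²)
q_1 = 0.0000+16.0000−10.0000 = 6.0000
eq1−eq2 → [-16.0000  0.0000]·P = -48.0000
eq1−eq3 → [-8.0000  -8.0000]·P = -64.0000
2×2 solve → P = (3.0000, 5.0000)

(3.0000, 5.0000)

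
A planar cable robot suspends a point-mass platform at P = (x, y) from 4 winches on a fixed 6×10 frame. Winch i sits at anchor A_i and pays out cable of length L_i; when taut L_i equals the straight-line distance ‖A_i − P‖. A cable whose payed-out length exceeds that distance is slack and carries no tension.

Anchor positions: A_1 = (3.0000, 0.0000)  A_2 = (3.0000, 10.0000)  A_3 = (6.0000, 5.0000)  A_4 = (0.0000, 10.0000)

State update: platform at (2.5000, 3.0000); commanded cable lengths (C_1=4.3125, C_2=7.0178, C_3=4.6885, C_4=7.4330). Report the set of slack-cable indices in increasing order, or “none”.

1, 3

cable 1: √((0.5000)²+(-3.0000)²)=3.0414, C_1=4.3125: slack
cable 2: √((0.5000)²+(7.0000)²)=7.0178, C_2=7.0178: taut
cable 3: √((3.5000)²+(2.0000)²)=4.0311, C_3=4.6885: slack
cable 4: √((-2.5000)²+(7.0000)²)=7.4330, C_4=7.4330: taut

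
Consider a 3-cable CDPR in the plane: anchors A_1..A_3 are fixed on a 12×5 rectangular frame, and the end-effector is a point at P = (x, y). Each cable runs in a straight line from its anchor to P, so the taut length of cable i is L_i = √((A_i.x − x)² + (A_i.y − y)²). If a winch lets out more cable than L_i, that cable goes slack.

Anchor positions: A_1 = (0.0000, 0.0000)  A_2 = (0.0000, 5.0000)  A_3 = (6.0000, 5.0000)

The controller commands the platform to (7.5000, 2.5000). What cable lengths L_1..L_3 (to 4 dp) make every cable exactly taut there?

L_1 = √((0.0000−7.5000)² + (0.0000−2.5000)²) = 7.9057
L_2 = √((0.0000−7.5000)² + (5.0000−2.5000)²) = 7.9057
L_3 = √((6.0000−7.5000)² + (5.0000−2.5000)²) = 2.9155

(7.9057, 7.9057, 2.9155)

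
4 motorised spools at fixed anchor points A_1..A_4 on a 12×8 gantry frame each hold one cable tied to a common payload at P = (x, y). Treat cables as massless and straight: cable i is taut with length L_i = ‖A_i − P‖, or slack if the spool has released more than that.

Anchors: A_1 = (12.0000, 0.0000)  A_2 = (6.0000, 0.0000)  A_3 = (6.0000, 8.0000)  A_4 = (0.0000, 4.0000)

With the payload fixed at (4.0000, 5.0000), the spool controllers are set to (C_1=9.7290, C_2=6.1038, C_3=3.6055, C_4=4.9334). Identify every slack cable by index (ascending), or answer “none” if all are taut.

1, 2, 4

cable 1: L_1 = ‖A_1−P‖ = 9.4340;  C_1 = 9.7290 → slack
cable 2: L_2 = ‖A_2−P‖ = 5.3852;  C_2 = 6.1038 → slack
cable 3: L_3 = ‖A_3−P‖ = 3.6056;  C_3 = 3.6055 → taut
cable 4: L_4 = ‖A_4−P‖ = 4.1231;  C_4 = 4.9334 → slack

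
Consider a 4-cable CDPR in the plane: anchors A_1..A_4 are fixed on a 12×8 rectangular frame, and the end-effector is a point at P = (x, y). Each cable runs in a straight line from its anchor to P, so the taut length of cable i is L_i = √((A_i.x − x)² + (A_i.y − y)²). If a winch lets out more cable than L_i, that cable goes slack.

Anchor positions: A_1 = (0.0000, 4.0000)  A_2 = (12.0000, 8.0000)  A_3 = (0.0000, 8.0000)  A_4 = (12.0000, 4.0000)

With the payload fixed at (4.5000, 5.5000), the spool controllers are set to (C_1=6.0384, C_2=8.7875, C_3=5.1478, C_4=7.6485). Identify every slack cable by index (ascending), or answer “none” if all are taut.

1, 2

cable 1: L_1 = ‖A_1−P‖ = 4.7434;  C_1 = 6.0384 → slack
cable 2: L_2 = ‖A_2−P‖ = 7.9057;  C_2 = 8.7875 → slack
cable 3: L_3 = ‖A_3−P‖ = 5.1478;  C_3 = 5.1478 → taut
cable 4: L_4 = ‖A_4−P‖ = 7.6485;  C_4 = 7.6485 → taut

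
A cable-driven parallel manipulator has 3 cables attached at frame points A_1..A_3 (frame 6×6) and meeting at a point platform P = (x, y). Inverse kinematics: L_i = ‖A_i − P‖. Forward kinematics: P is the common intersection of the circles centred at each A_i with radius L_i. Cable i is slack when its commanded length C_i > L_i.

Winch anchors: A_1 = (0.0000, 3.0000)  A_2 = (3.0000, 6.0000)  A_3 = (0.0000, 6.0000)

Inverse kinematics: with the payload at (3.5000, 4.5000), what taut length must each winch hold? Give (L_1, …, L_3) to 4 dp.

(3.8079, 1.5811, 3.8079)

L_1: Δ = A_1−P = (-3.5000, -1.5000) → ‖Δ‖ = √14.5000 = 3.8079
L_2: Δ = A_2−P = (-0.5000, 1.5000) → ‖Δ‖ = √2.5000 = 1.5811
L_3: Δ = A_3−P = (-3.5000, 1.5000) → ‖Δ‖ = √14.5000 = 3.8079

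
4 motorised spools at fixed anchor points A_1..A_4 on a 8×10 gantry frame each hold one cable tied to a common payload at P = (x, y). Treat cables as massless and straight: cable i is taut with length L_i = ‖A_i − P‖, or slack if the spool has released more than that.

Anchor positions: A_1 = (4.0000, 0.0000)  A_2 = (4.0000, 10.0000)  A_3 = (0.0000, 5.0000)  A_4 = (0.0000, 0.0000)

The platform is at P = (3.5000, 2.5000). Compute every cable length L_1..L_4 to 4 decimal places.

(2.5495, 7.5166, 4.3012, 4.3012)

L_1 = √((4.0000−3.5000)² + (0.0000−2.5000)²) = 2.5495
L_2 = √((4.0000−3.5000)² + (10.0000−2.5000)²) = 7.5166
L_3 = √((0.0000−3.5000)² + (5.0000−2.5000)²) = 4.3012
L_4 = √((0.0000−3.5000)² + (0.0000−2.5000)²) = 4.3012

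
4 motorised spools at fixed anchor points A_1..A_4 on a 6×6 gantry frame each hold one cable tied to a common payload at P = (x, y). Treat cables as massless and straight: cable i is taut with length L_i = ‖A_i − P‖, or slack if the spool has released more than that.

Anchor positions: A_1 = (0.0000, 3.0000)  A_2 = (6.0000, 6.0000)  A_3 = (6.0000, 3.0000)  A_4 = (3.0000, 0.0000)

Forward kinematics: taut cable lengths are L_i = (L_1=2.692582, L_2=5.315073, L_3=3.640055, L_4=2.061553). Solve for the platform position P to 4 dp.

each cable: (A_i−P)·(A_i−P) = L_i²; let q_i = ‖A_i‖²−L_i²
q_1 = 0.0000+9.0000−7.2500 = 1.7500
row 1: -12.0000x − 6.0000y = -42.0000  (q_2=43.7500)
row 2: -12.0000x + 0.0000y = -30.0000  (q_3=31.7500)
row 3: -6.0000x + 6.0000y = -3.0000  (q_4=4.7500)
Cramer on rows 1–2 → x = 2.5000, y = 2.0000
check cable 4: ‖A_4−P‖² = 4.2500 ≈ L_4² = 4.2500 ✓

(2.5000, 2.0000)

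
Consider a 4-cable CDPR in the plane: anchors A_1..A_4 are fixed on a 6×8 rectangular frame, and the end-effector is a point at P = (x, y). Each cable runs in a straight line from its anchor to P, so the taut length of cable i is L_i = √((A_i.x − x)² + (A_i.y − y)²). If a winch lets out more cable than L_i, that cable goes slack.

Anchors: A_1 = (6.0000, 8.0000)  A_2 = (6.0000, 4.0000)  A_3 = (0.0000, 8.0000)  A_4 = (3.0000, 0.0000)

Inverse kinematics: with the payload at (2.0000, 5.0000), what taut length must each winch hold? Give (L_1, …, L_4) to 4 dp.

L_1 = √((6.0000−2.0000)² + (8.0000−5.0000)²) = 5.0000
L_2 = √((6.0000−2.0000)² + (4.0000−5.0000)²) = 4.1231
L_3 = √((0.0000−2.0000)² + (8.0000−5.0000)²) = 3.6056
L_4 = √((3.0000−2.0000)² + (0.0000−5.0000)²) = 5.0990

(5.0000, 4.1231, 3.6056, 5.0990)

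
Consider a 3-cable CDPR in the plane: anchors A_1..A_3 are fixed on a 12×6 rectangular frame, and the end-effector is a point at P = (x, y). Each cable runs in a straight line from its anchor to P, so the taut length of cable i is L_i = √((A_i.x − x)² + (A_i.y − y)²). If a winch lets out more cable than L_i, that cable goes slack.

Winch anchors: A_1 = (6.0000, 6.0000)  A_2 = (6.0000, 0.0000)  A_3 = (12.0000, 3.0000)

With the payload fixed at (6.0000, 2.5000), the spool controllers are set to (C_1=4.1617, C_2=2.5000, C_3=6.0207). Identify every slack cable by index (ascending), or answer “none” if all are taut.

1

cable 1: √((0.0000)²+(3.5000)²)=3.5000, C_1=4.1617: slack
cable 2: √((0.0000)²+(-2.5000)²)=2.5000, C_2=2.5000: taut
cable 3: √((6.0000)²+(0.5000)²)=6.0208, C_3=6.0207: taut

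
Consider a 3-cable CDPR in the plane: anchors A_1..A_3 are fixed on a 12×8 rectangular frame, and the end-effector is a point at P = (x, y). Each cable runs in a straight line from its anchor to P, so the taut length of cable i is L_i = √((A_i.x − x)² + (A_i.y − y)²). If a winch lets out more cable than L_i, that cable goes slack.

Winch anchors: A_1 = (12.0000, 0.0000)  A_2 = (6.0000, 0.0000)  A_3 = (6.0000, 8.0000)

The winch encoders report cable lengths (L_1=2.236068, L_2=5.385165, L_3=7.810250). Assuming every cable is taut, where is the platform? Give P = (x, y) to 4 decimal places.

(11.0000, 2.0000)

each cable: (A_i−P)·(A_i−P) = L_i²; let c_i = ‖A_i‖²−L_i²
c_1 = 144.0000+0.0000−5.0000 = 139.0000
row 1: 12.0000x + 0.0000y = 132.0000  (c_2=7.0000)
row 2: 12.0000x − 16.0000y = 100.0000  (c_3=39.0000)
Cramer on rows 1–2 → x = 11.0000, y = 2.0000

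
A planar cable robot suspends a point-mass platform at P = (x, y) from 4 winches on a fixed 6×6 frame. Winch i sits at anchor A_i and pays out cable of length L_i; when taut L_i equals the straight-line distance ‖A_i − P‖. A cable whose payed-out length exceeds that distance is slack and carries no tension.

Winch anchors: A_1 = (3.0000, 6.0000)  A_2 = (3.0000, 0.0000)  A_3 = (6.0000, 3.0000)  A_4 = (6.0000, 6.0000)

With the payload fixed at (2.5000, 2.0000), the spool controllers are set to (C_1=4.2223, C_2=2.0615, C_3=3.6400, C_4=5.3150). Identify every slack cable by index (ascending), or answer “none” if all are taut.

cable 1: √((0.5000)²+(4.0000)²)=4.0311, C_1=4.2223: slack
cable 2: √((0.5000)²+(-2.0000)²)=2.0616, C_2=2.0615: taut
cable 3: √((3.5000)²+(1.0000)²)=3.6401, C_3=3.6400: taut
cable 4: √((3.5000)²+(4.0000)²)=5.3151, C_4=5.3150: taut

1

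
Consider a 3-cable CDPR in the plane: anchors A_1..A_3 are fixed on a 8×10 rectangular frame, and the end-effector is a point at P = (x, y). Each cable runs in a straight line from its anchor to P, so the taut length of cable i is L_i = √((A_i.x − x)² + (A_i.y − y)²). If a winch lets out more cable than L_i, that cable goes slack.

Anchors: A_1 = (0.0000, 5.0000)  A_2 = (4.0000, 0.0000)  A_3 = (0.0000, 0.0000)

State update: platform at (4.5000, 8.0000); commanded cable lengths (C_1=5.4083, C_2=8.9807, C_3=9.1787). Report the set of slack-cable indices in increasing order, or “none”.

i=1: geometric 5.4083 vs commanded 5.4083 ⇒ taut
i=2: geometric 8.0156 vs commanded 8.9807 ⇒ slack
i=3: geometric 9.1788 vs commanded 9.1787 ⇒ taut

2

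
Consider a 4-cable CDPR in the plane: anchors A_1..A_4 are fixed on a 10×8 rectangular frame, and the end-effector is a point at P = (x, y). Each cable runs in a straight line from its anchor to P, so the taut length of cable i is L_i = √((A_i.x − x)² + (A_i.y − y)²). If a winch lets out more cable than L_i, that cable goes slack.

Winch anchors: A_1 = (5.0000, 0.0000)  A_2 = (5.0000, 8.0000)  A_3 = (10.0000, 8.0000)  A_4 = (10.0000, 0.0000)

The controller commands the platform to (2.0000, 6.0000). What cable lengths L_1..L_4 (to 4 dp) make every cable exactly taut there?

(6.7082, 3.6056, 8.2462, 10.0000)

L_1 = √((5.0000−2.0000)² + (0.0000−6.0000)²) = 6.7082
L_2 = √((5.0000−2.0000)² + (8.0000−6.0000)²) = 3.6056
L_3 = √((10.0000−2.0000)² + (8.0000−6.0000)²) = 8.2462
L_4 = √((10.0000−2.0000)² + (0.0000−6.0000)²) = 10.0000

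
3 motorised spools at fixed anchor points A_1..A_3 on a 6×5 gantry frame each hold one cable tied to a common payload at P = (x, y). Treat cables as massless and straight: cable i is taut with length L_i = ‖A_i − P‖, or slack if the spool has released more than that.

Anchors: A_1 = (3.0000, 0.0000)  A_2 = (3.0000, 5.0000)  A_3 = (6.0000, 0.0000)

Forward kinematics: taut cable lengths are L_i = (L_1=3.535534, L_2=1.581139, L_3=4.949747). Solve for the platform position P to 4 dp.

circle eqns → linear via eq_j − eq_1; set q_j = A_j·A_j − L_j²
q_1 = 9.0000+0.0000−12.5000 = -3.5000
0.0000·x − 10.0000·y = q_1−q_2 = -35.0000
-6.0000·x + 0.0000·y = q_1−q_3 = -15.0000
solve first two rows → x=2.5000, y=3.5000

(2.5000, 3.5000)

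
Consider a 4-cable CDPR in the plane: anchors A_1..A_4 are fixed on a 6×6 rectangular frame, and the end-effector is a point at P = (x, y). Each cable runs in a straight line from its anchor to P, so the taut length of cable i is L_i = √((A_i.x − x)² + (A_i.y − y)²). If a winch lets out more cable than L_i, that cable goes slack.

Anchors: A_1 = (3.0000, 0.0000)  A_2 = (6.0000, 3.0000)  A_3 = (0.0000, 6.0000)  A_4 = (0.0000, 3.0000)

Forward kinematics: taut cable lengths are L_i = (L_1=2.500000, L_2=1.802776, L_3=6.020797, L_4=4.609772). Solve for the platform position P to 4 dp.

each cable: (A_i−P)·(A_i−P) = L_i²; let k_i = ‖A_i‖²−L_i²
k_1 = 9.0000+0.0000−6.2500 = 2.7500
row 1: -6.0000x − 6.0000y = -39.0000  (k_2=41.7500)
row 2: 6.0000x − 12.0000y = 3.0000  (k_3=-0.2500)
row 3: 6.0000x − 6.0000y = 15.0000  (k_4=-12.2500)
Cramer on rows 1–2 → x = 4.5000, y = 2.0000
check cable 4: ‖A_4−P‖² = 21.2500 ≈ L_4² = 21.2500 ✓

(4.5000, 2.0000)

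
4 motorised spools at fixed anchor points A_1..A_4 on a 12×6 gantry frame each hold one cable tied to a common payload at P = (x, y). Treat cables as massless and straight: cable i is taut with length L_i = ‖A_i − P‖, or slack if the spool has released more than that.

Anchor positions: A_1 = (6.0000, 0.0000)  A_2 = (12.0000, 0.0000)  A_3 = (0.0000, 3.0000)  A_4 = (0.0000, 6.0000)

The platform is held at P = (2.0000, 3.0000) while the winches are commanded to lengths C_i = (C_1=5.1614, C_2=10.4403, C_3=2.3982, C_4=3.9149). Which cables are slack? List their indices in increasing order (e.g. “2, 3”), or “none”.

1, 3, 4

cable 1: √((4.0000)²+(-3.0000)²)=5.0000, C_1=5.1614: slack
cable 2: √((10.0000)²+(-3.0000)²)=10.4403, C_2=10.4403: taut
cable 3: √((-2.0000)²+(0.0000)²)=2.0000, C_3=2.3982: slack
cable 4: √((-2.0000)²+(3.0000)²)=3.6056, C_4=3.9149: slack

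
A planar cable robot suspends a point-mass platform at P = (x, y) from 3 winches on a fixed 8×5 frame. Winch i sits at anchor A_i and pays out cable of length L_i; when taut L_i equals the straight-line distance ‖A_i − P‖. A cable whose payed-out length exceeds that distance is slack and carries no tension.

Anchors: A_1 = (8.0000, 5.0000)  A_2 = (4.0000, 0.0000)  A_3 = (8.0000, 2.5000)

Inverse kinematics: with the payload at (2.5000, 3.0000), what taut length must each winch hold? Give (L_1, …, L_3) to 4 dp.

(5.8523, 3.3541, 5.5227)

cable 1: Δx=5.5000, Δy=2.0000; L_1 = √(Δx²+Δy²) = 5.8523
cable 2: Δx=1.5000, Δy=-3.0000; L_2 = √(Δx²+Δy²) = 3.3541
cable 3: Δx=5.5000, Δy=-0.5000; L_3 = √(Δx²+Δy²) = 5.5227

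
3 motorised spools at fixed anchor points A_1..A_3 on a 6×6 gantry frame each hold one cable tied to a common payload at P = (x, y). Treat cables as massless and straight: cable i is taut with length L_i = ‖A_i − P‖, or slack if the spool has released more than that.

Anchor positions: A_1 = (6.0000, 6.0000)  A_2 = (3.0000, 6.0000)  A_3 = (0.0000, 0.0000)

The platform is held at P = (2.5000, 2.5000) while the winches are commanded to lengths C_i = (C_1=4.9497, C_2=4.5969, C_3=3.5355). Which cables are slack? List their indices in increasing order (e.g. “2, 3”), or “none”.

2

cable 1: L_1 = ‖A_1−P‖ = 4.9497;  C_1 = 4.9497 → taut
cable 2: L_2 = ‖A_2−P‖ = 3.5355;  C_2 = 4.5969 → slack
cable 3: L_3 = ‖A_3−P‖ = 3.5355;  C_3 = 3.5355 → taut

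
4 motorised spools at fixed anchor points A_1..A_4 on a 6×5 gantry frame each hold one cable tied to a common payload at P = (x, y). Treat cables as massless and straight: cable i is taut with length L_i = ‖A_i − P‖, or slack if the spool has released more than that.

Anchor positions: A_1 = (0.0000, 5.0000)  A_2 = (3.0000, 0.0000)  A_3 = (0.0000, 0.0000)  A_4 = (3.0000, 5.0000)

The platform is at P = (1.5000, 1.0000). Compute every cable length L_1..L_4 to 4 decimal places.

(4.2720, 1.8028, 1.8028, 4.2720)

cable 1: Δx=-1.5000, Δy=4.0000; L_1 = √(Δx²+Δy²) = 4.2720
cable 2: Δx=1.5000, Δy=-1.0000; L_2 = √(Δx²+Δy²) = 1.8028
cable 3: Δx=-1.5000, Δy=-1.0000; L_3 = √(Δx²+Δy²) = 1.8028
cable 4: Δx=1.5000, Δy=4.0000; L_4 = √(Δx²+Δy²) = 4.2720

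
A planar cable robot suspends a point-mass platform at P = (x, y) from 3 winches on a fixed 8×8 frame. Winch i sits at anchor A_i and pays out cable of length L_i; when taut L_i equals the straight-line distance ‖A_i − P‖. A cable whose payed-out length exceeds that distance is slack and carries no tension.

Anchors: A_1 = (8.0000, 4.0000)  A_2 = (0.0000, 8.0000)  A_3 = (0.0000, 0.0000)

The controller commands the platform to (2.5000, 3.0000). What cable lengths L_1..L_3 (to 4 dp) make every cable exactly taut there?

L_1: Δ = A_1−P = (5.5000, 1.0000) → ‖Δ‖ = √31.2500 = 5.5902
L_2: Δ = A_2−P = (-2.5000, 5.0000) → ‖Δ‖ = √31.2500 = 5.5902
L_3: Δ = A_3−P = (-2.5000, -3.0000) → ‖Δ‖ = √15.2500 = 3.9051

(5.5902, 5.5902, 3.9051)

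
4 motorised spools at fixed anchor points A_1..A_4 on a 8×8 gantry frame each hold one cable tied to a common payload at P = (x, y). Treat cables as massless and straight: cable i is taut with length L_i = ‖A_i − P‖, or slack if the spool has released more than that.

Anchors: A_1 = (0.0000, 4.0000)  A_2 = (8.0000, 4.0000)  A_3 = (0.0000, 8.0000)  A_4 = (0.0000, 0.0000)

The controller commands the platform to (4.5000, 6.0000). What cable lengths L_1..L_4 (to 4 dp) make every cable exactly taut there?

(4.9244, 4.0311, 4.9244, 7.5000)

L_1: Δ = A_1−P = (-4.5000, -2.0000) → ‖Δ‖ = √24.2500 = 4.9244
L_2: Δ = A_2−P = (3.5000, -2.0000) → ‖Δ‖ = √16.2500 = 4.0311
L_3: Δ = A_3−P = (-4.5000, 2.0000) → ‖Δ‖ = √24.2500 = 4.9244
L_4: Δ = A_4−P = (-4.5000, -6.0000) → ‖Δ‖ = √56.2500 = 7.5000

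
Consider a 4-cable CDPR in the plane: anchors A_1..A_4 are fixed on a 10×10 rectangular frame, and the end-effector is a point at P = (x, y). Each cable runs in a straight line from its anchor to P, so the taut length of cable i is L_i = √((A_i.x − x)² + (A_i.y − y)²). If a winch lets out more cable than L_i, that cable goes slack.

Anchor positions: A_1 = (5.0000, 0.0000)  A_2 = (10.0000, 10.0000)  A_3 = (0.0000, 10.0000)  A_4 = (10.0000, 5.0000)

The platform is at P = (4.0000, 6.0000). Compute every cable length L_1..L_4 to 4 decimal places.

L_1 = √((5.0000−4.0000)² + (0.0000−6.0000)²) = 6.0828
L_2 = √((10.0000−4.0000)² + (10.0000−6.0000)²) = 7.2111
L_3 = √((0.0000−4.0000)² + (10.0000−6.0000)²) = 5.6569
L_4 = √((10.0000−4.0000)² + (5.0000−6.0000)²) = 6.0828

(6.0828, 7.2111, 5.6569, 6.0828)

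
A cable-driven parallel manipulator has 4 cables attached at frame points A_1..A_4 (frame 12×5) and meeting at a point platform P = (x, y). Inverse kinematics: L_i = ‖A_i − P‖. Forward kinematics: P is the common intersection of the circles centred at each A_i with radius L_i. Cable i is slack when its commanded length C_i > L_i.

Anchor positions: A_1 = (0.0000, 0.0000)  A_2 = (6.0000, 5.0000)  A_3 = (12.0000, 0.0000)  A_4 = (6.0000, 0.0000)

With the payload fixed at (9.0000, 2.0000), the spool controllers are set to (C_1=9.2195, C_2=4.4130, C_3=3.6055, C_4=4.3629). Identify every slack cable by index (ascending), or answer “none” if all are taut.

cable 1: L_1 = ‖A_1−P‖ = 9.2195;  C_1 = 9.2195 → taut
cable 2: L_2 = ‖A_2−P‖ = 4.2426;  C_2 = 4.4130 → slack
cable 3: L_3 = ‖A_3−P‖ = 3.6056;  C_3 = 3.6055 → taut
cable 4: L_4 = ‖A_4−P‖ = 3.6056;  C_4 = 4.3629 → slack

2, 4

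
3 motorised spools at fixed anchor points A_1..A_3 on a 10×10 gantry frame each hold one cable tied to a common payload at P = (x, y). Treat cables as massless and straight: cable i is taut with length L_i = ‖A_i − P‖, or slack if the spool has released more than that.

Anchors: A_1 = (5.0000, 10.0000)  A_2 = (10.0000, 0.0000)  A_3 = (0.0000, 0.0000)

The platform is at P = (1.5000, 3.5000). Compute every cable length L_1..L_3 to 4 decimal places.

(7.3824, 9.1924, 3.8079)

L_1: Δ = A_1−P = (3.5000, 6.5000) → ‖Δ‖ = √54.5000 = 7.3824
L_2: Δ = A_2−P = (8.5000, -3.5000) → ‖Δ‖ = √84.5000 = 9.1924
L_3: Δ = A_3−P = (-1.5000, -3.5000) → ‖Δ‖ = √14.5000 = 3.8079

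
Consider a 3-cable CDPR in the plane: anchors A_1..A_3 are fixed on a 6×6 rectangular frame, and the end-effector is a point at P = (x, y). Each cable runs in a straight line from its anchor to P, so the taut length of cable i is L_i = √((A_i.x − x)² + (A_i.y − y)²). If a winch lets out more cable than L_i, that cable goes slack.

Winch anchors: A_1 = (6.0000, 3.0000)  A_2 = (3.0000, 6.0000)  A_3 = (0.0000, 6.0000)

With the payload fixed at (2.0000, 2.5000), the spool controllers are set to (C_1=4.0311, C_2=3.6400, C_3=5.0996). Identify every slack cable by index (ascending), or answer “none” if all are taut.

cable 1: √((4.0000)²+(0.5000)²)=4.0311, C_1=4.0311: taut
cable 2: √((1.0000)²+(3.5000)²)=3.6401, C_2=3.6400: taut
cable 3: √((-2.0000)²+(3.5000)²)=4.0311, C_3=5.0996: slack

3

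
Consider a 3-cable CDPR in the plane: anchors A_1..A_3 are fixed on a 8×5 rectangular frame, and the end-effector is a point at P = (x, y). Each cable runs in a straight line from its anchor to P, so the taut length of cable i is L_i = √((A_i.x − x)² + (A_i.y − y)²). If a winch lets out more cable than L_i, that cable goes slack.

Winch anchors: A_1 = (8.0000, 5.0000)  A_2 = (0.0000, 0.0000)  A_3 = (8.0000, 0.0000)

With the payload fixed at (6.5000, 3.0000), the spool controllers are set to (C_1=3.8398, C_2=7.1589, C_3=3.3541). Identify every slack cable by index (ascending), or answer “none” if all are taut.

i=1: geometric 2.5000 vs commanded 3.8398 ⇒ slack
i=2: geometric 7.1589 vs commanded 7.1589 ⇒ taut
i=3: geometric 3.3541 vs commanded 3.3541 ⇒ taut

1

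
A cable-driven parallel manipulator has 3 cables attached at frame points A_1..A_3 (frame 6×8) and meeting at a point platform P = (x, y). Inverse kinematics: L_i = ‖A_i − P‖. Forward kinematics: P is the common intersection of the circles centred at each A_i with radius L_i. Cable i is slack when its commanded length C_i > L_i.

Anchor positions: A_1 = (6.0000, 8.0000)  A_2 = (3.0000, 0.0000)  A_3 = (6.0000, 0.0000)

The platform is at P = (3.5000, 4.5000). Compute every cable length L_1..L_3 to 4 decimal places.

L_1: Δ = A_1−P = (2.5000, 3.5000) → ‖Δ‖ = √18.5000 = 4.3012
L_2: Δ = A_2−P = (-0.5000, -4.5000) → ‖Δ‖ = √20.5000 = 4.5277
L_3: Δ = A_3−P = (2.5000, -4.5000) → ‖Δ‖ = √26.5000 = 5.1478

(4.3012, 4.5277, 5.1478)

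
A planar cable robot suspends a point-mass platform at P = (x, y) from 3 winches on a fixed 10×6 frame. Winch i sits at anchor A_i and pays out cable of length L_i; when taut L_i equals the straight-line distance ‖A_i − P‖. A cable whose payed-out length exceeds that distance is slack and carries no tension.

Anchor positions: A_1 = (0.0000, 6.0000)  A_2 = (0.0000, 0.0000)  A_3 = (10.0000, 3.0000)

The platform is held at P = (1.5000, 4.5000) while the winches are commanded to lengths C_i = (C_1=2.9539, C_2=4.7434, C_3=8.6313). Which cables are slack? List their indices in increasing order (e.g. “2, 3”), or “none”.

cable 1: √((-1.5000)²+(1.5000)²)=2.1213, C_1=2.9539: slack
cable 2: √((-1.5000)²+(-4.5000)²)=4.7434, C_2=4.7434: taut
cable 3: √((8.5000)²+(-1.5000)²)=8.6313, C_3=8.6313: taut

1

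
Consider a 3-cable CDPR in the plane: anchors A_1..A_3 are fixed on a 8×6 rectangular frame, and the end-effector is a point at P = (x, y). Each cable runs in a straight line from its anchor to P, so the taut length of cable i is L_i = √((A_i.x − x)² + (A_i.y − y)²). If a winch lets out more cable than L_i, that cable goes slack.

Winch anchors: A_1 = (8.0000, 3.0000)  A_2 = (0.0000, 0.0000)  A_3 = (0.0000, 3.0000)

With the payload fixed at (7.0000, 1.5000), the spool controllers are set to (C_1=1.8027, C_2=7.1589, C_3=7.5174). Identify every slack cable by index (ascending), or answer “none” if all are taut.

3

cable 1: √((1.0000)²+(1.5000)²)=1.8028, C_1=1.8027: taut
cable 2: √((-7.0000)²+(-1.5000)²)=7.1589, C_2=7.1589: taut
cable 3: √((-7.0000)²+(1.5000)²)=7.1589, C_3=7.5174: slack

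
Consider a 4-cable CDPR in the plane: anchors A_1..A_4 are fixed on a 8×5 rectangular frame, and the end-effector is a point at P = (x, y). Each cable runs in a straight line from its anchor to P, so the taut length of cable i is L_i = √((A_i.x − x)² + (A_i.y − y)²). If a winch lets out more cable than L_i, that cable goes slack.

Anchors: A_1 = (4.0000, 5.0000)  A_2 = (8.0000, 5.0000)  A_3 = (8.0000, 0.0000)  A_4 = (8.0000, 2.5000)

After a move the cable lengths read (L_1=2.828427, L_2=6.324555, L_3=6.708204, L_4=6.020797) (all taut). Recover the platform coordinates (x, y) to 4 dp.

(2.0000, 3.0000)

each cable: (A_i−P)·(A_i−P) = L_i²; let c_i = ‖A_i‖²−L_i²
c_1 = 16.0000+25.0000−8.0000 = 33.0000
row 1: -8.0000x + 0.0000y = -16.0000  (c_2=49.0000)
row 2: -8.0000x + 10.0000y = 14.0000  (c_3=19.0000)
row 3: -8.0000x + 5.0000y = -1.0000  (c_4=34.0000)
Cramer on rows 1–2 → x = 2.0000, y = 3.0000
check cable 4: ‖A_4−P‖² = 36.2500 ≈ L_4² = 36.2500 ✓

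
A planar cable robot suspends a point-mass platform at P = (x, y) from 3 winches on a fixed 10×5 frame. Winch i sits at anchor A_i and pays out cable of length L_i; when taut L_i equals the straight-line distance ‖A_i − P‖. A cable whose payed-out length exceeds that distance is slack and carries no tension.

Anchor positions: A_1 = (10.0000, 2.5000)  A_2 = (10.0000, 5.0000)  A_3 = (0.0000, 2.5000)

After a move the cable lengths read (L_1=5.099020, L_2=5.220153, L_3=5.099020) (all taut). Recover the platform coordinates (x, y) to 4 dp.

(5.0000, 3.5000)

expand ‖A_i−P‖²=L_i² and subtract eq 1 (c_i ≔ ‖A_i‖²−L_i²)
c_1 = 100.0000+6.2500−26.0000 = 80.2500
eq1−eq2 → [0.0000  -5.0000]·P = -17.5000
eq1−eq3 → [20.0000  0.0000]·P = 100.0000
2×2 solve → P = (5.0000, 3.5000)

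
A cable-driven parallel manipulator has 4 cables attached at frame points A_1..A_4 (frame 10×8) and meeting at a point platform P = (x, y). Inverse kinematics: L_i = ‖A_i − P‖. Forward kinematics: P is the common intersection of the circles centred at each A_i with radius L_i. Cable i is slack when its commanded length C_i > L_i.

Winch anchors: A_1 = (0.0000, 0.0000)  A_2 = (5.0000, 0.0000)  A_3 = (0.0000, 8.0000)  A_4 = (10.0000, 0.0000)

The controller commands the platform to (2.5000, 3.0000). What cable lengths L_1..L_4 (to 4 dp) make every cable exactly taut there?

(3.9051, 3.9051, 5.5902, 8.0777)

L_1 = √((0.0000−2.5000)² + (0.0000−3.0000)²) = 3.9051
L_2 = √((5.0000−2.5000)² + (0.0000−3.0000)²) = 3.9051
L_3 = √((0.0000−2.5000)² + (8.0000−3.0000)²) = 5.5902
L_4 = √((10.0000−2.5000)² + (0.0000−3.0000)²) = 8.0777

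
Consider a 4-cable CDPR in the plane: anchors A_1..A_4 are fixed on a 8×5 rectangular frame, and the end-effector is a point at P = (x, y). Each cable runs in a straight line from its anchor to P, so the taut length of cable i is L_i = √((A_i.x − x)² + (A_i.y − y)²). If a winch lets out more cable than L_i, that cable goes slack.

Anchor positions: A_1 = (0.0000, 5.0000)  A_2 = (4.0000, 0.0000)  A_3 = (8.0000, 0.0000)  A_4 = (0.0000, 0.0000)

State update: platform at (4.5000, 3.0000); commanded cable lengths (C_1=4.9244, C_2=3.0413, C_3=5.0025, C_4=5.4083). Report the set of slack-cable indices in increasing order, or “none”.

3

cable 1: √((-4.5000)²+(2.0000)²)=4.9244, C_1=4.9244: taut
cable 2: √((-0.5000)²+(-3.0000)²)=3.0414, C_2=3.0413: taut
cable 3: √((3.5000)²+(-3.0000)²)=4.6098, C_3=5.0025: slack
cable 4: √((-4.5000)²+(-3.0000)²)=5.4083, C_4=5.4083: taut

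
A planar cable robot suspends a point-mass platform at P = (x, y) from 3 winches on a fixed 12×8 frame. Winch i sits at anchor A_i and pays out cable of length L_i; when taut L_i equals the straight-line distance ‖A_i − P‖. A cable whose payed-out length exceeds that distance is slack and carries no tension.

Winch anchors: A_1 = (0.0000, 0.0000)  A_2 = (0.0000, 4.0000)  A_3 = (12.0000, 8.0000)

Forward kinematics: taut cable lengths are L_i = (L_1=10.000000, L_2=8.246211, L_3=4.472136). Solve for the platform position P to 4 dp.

(8.0000, 6.0000)

each cable: (A_i−P)·(A_i−P) = L_i²; let q_i = ‖A_i‖²−L_i²
q_1 = 0.0000+0.0000−100.0000 = -100.0000
row 1: 0.0000x − 8.0000y = -48.0000  (q_2=-52.0000)
row 2: -24.0000x − 16.0000y = -288.0000  (q_3=188.0000)
Cramer on rows 1–2 → x = 8.0000, y = 6.0000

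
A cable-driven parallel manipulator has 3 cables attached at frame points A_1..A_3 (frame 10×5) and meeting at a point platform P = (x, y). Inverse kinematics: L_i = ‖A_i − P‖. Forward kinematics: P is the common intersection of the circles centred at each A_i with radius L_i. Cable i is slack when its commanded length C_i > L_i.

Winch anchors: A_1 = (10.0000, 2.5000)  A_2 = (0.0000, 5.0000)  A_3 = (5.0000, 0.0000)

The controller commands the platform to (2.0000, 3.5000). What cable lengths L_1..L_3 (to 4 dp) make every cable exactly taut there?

cable 1: Δx=8.0000, Δy=-1.0000; L_1 = √(Δx²+Δy²) = 8.0623
cable 2: Δx=-2.0000, Δy=1.5000; L_2 = √(Δx²+Δy²) = 2.5000
cable 3: Δx=3.0000, Δy=-3.5000; L_3 = √(Δx²+Δy²) = 4.6098

(8.0623, 2.5000, 4.6098)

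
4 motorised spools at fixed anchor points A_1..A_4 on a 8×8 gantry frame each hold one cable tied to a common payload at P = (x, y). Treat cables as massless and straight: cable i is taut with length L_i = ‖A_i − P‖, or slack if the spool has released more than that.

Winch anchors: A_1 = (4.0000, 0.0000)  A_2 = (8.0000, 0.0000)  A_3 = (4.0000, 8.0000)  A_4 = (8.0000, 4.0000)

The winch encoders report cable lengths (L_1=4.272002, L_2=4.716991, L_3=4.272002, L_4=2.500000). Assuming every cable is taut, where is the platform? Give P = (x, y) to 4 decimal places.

each cable: (A_i−P)·(A_i−P) = L_i²; let c_i = ‖A_i‖²−L_i²
c_1 = 16.0000+0.0000−18.2500 = -2.2500
row 1: -8.0000x + 0.0000y = -44.0000  (c_2=41.7500)
row 2: 0.0000x − 16.0000y = -64.0000  (c_3=61.7500)
row 3: -8.0000x − 8.0000y = -76.0000  (c_4=73.7500)
Cramer on rows 1–2 → x = 5.5000, y = 4.0000
check cable 4: ‖A_4−P‖² = 6.2500 ≈ L_4² = 6.2500 ✓

(5.5000, 4.0000)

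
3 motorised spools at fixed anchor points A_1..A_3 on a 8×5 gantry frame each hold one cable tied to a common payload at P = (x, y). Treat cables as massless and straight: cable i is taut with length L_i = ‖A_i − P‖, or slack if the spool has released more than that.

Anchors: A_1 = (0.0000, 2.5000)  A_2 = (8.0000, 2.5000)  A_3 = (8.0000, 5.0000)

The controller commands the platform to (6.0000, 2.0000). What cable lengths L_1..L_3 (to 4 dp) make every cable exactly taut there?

L_1 = √((0.0000−6.0000)² + (2.5000−2.0000)²) = 6.0208
L_2 = √((8.0000−6.0000)² + (2.5000−2.0000)²) = 2.0616
L_3 = √((8.0000−6.0000)² + (5.0000−2.0000)²) = 3.6056

(6.0208, 2.0616, 3.6056)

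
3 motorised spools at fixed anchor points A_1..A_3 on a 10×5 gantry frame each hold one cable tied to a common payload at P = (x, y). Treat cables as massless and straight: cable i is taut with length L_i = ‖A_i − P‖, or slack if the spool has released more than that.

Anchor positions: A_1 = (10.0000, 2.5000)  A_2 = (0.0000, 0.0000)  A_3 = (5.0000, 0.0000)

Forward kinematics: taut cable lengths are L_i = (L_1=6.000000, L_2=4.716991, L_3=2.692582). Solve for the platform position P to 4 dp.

(4.0000, 2.5000)

each cable: (A_i−P)·(A_i−P) = L_i²; let q_i = ‖A_i‖²−L_i²
q_1 = 100.0000+6.2500−36.0000 = 70.2500
row 1: 20.0000x + 5.0000y = 92.5000  (q_2=-22.2500)
row 2: 10.0000x + 5.0000y = 52.5000  (q_3=17.7500)
Cramer on rows 1–2 → x = 4.0000, y = 2.5000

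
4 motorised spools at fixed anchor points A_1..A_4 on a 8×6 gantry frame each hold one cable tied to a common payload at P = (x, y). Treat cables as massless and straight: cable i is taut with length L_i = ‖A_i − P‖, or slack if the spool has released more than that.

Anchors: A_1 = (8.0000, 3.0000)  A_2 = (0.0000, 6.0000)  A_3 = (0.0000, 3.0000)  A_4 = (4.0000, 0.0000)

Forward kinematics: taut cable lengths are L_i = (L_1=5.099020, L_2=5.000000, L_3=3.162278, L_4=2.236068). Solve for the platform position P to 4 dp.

circle eqns → linear via eq_j − eq_1; set q_j = A_j·A_j − L_j²
q_1 = 64.0000+9.0000−26.0000 = 47.0000
16.0000·x − 6.0000·y = q_1−q_2 = 36.0000
16.0000·x + 0.0000·y = q_1−q_3 = 48.0000
8.0000·x + 6.0000·y = q_1−q_4 = 36.0000
solve first two rows → x=3.0000, y=2.0000
check cable 4: ‖A_4−P‖² = 5.0000 ≈ L_4² = 5.0000 ✓

(3.0000, 2.0000)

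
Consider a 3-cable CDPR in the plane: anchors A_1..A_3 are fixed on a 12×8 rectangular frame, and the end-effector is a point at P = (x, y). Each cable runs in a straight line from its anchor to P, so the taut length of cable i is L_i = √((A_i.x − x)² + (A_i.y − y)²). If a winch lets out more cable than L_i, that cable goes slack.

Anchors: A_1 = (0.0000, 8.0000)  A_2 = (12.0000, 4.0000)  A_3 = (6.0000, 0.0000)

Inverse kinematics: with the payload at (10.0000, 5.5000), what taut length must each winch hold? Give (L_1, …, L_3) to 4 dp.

L_1: Δ = A_1−P = (-10.0000, 2.5000) → ‖Δ‖ = √106.2500 = 10.3078
L_2: Δ = A_2−P = (2.0000, -1.5000) → ‖Δ‖ = √6.2500 = 2.5000
L_3: Δ = A_3−P = (-4.0000, -5.5000) → ‖Δ‖ = √46.2500 = 6.8007

(10.3078, 2.5000, 6.8007)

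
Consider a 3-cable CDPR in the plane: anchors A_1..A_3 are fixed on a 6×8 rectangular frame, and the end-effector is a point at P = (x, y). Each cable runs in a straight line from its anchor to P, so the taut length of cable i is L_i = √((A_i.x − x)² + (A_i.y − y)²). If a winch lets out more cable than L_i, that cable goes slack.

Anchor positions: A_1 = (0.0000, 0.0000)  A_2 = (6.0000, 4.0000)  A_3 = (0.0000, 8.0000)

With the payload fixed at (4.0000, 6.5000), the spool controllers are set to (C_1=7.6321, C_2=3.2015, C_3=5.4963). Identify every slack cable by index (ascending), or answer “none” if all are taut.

3

i=1: geometric 7.6322 vs commanded 7.6321 ⇒ taut
i=2: geometric 3.2016 vs commanded 3.2015 ⇒ taut
i=3: geometric 4.2720 vs commanded 5.4963 ⇒ slack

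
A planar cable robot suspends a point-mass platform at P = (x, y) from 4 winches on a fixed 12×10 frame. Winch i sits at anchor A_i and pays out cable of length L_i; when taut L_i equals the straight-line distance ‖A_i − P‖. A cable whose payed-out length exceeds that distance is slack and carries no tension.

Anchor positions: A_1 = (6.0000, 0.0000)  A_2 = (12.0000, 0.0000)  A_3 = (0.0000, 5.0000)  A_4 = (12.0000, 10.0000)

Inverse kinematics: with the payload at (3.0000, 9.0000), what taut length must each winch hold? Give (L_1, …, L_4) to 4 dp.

cable 1: Δx=3.0000, Δy=-9.0000; L_1 = √(Δx²+Δy²) = 9.4868
cable 2: Δx=9.0000, Δy=-9.0000; L_2 = √(Δx²+Δy²) = 12.7279
cable 3: Δx=-3.0000, Δy=-4.0000; L_3 = √(Δx²+Δy²) = 5.0000
cable 4: Δx=9.0000, Δy=1.0000; L_4 = √(Δx²+Δy²) = 9.0554

(9.4868, 12.7279, 5.0000, 9.0554)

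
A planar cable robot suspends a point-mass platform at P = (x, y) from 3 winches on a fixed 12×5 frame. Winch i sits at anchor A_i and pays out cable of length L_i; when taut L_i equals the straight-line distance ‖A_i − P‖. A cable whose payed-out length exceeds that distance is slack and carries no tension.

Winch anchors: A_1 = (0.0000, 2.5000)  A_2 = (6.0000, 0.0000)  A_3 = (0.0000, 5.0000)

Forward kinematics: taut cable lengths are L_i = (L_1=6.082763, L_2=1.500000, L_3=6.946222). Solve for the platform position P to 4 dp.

(6.0000, 1.5000)

circle eqns → linear via eq_j − eq_1; set k_j = A_j·A_j − L_j²
k_1 = 0.0000+6.2500−37.0000 = -30.7500
-12.0000·x + 5.0000·y = k_1−k_2 = -64.5000
0.0000·x − 5.0000·y = k_1−k_3 = -7.5000
solve first two rows → x=6.0000, y=1.5000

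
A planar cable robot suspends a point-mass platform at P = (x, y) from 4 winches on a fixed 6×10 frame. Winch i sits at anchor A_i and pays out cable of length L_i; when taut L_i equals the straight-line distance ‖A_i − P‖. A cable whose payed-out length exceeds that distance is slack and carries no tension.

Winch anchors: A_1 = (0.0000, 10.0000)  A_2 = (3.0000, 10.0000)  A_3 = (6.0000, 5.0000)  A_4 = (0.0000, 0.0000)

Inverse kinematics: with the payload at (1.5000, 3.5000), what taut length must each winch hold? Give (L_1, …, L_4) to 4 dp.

L_1 = √((0.0000−1.5000)² + (10.0000−3.5000)²) = 6.6708
L_2 = √((3.0000−1.5000)² + (10.0000−3.5000)²) = 6.6708
L_3 = √((6.0000−1.5000)² + (5.0000−3.5000)²) = 4.7434
L_4 = √((0.0000−1.5000)² + (0.0000−3.5000)²) = 3.8079

(6.6708, 6.6708, 4.7434, 3.8079)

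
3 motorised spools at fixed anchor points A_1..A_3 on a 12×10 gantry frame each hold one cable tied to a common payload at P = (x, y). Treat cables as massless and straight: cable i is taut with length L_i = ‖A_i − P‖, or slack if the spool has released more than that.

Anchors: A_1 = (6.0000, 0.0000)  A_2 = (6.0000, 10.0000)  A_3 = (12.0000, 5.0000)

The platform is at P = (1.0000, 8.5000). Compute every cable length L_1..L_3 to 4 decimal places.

(9.8615, 5.2202, 11.5434)

cable 1: Δx=5.0000, Δy=-8.5000; L_1 = √(Δx²+Δy²) = 9.8615
cable 2: Δx=5.0000, Δy=1.5000; L_2 = √(Δx²+Δy²) = 5.2202
cable 3: Δx=11.0000, Δy=-3.5000; L_3 = √(Δx²+Δy²) = 11.5434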